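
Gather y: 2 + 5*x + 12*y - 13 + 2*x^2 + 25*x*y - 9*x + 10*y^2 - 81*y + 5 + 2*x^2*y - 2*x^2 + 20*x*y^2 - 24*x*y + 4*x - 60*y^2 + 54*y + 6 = y^2*(20*x - 50) + y*(2*x^2 + x - 15)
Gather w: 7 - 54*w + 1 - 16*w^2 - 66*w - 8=-16*w^2 - 120*w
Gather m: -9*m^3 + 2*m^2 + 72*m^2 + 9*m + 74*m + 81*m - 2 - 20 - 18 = -9*m^3 + 74*m^2 + 164*m - 40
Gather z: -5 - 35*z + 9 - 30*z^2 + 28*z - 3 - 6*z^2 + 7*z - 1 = -36*z^2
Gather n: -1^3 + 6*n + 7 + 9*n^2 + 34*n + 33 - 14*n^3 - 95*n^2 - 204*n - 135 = -14*n^3 - 86*n^2 - 164*n - 96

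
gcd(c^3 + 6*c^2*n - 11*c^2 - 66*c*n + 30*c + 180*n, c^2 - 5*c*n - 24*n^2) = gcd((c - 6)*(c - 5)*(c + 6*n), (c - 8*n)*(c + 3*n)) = 1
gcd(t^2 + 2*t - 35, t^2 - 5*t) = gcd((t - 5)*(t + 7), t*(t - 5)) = t - 5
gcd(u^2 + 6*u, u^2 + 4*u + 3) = 1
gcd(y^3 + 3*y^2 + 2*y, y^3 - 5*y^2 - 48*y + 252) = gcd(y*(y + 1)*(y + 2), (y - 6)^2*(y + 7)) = 1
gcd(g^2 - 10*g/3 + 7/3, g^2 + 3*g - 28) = 1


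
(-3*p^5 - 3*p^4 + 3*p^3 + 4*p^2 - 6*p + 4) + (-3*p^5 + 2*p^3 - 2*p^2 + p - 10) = -6*p^5 - 3*p^4 + 5*p^3 + 2*p^2 - 5*p - 6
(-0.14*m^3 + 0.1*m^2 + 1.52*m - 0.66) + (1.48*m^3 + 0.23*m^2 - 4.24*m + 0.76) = 1.34*m^3 + 0.33*m^2 - 2.72*m + 0.1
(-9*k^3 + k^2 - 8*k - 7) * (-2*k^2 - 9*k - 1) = 18*k^5 + 79*k^4 + 16*k^3 + 85*k^2 + 71*k + 7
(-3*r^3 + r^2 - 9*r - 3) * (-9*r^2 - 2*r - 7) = 27*r^5 - 3*r^4 + 100*r^3 + 38*r^2 + 69*r + 21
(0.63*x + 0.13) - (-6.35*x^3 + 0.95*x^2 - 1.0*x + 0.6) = 6.35*x^3 - 0.95*x^2 + 1.63*x - 0.47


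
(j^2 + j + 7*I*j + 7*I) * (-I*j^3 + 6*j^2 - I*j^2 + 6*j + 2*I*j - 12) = -I*j^5 + 13*j^4 - 2*I*j^4 + 26*j^3 + 43*I*j^3 - 13*j^2 + 86*I*j^2 - 26*j - 42*I*j - 84*I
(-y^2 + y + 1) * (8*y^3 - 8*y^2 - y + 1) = -8*y^5 + 16*y^4 + y^3 - 10*y^2 + 1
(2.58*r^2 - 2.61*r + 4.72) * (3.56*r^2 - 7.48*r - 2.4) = 9.1848*r^4 - 28.59*r^3 + 30.134*r^2 - 29.0416*r - 11.328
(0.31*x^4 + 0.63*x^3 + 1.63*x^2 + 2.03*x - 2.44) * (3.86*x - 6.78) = 1.1966*x^5 + 0.33*x^4 + 2.0204*x^3 - 3.2156*x^2 - 23.1818*x + 16.5432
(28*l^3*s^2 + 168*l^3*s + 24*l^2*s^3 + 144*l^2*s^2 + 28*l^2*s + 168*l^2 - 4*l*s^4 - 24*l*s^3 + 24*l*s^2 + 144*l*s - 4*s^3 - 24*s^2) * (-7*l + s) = -196*l^4*s^2 - 1176*l^4*s - 140*l^3*s^3 - 840*l^3*s^2 - 196*l^3*s - 1176*l^3 + 52*l^2*s^4 + 312*l^2*s^3 - 140*l^2*s^2 - 840*l^2*s - 4*l*s^5 - 24*l*s^4 + 52*l*s^3 + 312*l*s^2 - 4*s^4 - 24*s^3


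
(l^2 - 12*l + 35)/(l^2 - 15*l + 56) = (l - 5)/(l - 8)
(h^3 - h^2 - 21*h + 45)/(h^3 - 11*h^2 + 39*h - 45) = (h + 5)/(h - 5)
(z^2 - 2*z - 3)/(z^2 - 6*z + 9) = (z + 1)/(z - 3)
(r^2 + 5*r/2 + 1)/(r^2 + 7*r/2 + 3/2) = (r + 2)/(r + 3)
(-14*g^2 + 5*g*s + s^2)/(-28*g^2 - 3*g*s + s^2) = (14*g^2 - 5*g*s - s^2)/(28*g^2 + 3*g*s - s^2)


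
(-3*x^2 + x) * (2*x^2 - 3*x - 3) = -6*x^4 + 11*x^3 + 6*x^2 - 3*x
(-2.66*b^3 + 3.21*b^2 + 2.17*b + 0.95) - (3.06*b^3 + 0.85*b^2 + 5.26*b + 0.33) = -5.72*b^3 + 2.36*b^2 - 3.09*b + 0.62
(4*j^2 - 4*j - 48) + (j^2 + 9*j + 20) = 5*j^2 + 5*j - 28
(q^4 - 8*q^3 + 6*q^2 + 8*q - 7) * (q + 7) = q^5 - q^4 - 50*q^3 + 50*q^2 + 49*q - 49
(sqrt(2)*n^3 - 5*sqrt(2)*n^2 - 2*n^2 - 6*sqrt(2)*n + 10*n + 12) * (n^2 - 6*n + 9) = sqrt(2)*n^5 - 11*sqrt(2)*n^4 - 2*n^4 + 22*n^3 + 33*sqrt(2)*n^3 - 66*n^2 - 9*sqrt(2)*n^2 - 54*sqrt(2)*n + 18*n + 108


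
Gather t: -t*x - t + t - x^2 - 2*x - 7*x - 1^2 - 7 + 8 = -t*x - x^2 - 9*x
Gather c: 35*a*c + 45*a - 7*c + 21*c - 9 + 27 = 45*a + c*(35*a + 14) + 18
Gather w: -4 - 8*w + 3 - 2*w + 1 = -10*w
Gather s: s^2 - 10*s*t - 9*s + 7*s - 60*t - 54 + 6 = s^2 + s*(-10*t - 2) - 60*t - 48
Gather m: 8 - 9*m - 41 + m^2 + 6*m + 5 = m^2 - 3*m - 28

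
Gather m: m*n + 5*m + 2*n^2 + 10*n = m*(n + 5) + 2*n^2 + 10*n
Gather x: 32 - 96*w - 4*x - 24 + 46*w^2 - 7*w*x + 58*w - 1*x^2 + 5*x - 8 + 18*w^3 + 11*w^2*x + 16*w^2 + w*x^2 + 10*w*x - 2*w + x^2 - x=18*w^3 + 62*w^2 + w*x^2 - 40*w + x*(11*w^2 + 3*w)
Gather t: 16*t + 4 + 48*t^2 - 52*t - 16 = 48*t^2 - 36*t - 12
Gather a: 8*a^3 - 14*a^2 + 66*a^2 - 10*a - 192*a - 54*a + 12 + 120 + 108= 8*a^3 + 52*a^2 - 256*a + 240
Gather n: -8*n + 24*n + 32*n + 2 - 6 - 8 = 48*n - 12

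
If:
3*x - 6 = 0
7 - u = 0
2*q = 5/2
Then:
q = 5/4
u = 7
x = 2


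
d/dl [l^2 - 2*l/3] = 2*l - 2/3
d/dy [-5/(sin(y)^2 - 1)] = 10*sin(y)/cos(y)^3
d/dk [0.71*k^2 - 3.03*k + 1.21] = 1.42*k - 3.03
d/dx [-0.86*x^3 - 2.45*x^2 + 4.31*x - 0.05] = -2.58*x^2 - 4.9*x + 4.31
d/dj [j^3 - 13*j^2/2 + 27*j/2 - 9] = 3*j^2 - 13*j + 27/2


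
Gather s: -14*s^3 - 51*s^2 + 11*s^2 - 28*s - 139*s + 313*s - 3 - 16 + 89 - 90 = -14*s^3 - 40*s^2 + 146*s - 20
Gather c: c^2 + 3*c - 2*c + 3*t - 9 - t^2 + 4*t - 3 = c^2 + c - t^2 + 7*t - 12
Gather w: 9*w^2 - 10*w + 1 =9*w^2 - 10*w + 1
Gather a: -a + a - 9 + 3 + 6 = 0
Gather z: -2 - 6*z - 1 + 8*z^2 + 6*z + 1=8*z^2 - 2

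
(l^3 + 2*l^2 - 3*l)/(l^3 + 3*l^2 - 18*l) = (l^2 + 2*l - 3)/(l^2 + 3*l - 18)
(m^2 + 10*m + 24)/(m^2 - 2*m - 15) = (m^2 + 10*m + 24)/(m^2 - 2*m - 15)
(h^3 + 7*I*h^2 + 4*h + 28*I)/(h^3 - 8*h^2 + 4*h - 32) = (h + 7*I)/(h - 8)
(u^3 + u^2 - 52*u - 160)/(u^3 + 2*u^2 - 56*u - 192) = (u + 5)/(u + 6)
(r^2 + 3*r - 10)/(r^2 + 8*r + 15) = (r - 2)/(r + 3)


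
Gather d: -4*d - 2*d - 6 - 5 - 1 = -6*d - 12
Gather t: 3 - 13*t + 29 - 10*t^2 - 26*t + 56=-10*t^2 - 39*t + 88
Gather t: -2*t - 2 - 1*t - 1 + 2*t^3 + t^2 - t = 2*t^3 + t^2 - 4*t - 3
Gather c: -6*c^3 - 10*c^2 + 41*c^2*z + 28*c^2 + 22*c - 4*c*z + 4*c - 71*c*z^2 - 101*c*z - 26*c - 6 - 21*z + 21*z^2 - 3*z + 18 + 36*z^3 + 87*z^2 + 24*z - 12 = -6*c^3 + c^2*(41*z + 18) + c*(-71*z^2 - 105*z) + 36*z^3 + 108*z^2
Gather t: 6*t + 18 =6*t + 18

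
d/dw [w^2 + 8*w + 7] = 2*w + 8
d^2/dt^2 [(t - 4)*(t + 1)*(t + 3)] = 6*t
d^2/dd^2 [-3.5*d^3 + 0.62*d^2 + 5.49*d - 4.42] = 1.24 - 21.0*d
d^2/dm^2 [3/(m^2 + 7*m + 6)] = 6*(-m^2 - 7*m + (2*m + 7)^2 - 6)/(m^2 + 7*m + 6)^3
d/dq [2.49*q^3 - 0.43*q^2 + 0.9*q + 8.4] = 7.47*q^2 - 0.86*q + 0.9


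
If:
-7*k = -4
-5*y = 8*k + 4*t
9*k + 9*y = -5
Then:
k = 4/7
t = 67/252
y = -71/63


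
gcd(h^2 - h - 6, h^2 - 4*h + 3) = h - 3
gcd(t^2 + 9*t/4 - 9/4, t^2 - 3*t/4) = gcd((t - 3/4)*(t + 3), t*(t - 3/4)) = t - 3/4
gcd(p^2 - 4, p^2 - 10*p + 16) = p - 2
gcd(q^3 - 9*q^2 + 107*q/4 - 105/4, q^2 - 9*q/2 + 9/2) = q - 3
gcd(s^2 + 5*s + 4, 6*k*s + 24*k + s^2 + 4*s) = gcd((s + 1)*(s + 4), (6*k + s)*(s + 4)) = s + 4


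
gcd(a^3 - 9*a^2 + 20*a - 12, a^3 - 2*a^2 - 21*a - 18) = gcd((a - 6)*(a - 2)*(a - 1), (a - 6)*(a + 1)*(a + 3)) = a - 6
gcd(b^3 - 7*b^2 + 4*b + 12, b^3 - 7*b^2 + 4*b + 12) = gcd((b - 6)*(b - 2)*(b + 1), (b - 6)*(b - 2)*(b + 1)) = b^3 - 7*b^2 + 4*b + 12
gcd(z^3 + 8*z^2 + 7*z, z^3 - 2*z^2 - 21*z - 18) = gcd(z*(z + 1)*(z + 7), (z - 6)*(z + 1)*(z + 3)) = z + 1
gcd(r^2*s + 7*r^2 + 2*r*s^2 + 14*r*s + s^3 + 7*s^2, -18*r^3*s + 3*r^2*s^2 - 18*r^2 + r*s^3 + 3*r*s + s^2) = 1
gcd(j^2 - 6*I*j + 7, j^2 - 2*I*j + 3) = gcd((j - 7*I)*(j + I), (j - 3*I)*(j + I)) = j + I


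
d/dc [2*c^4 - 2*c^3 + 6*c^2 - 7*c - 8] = 8*c^3 - 6*c^2 + 12*c - 7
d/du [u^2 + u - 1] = 2*u + 1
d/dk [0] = 0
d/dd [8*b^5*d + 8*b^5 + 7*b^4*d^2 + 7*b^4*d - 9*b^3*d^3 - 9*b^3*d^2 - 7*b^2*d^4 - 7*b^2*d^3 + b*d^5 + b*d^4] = b*(8*b^4 + 14*b^3*d + 7*b^3 - 27*b^2*d^2 - 18*b^2*d - 28*b*d^3 - 21*b*d^2 + 5*d^4 + 4*d^3)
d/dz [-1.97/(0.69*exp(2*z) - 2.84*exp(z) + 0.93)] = (2.7186*exp(z) - 5.5948)*exp(z)/(0.69*exp(2*z) - 2.84*exp(z) + 0.93)^2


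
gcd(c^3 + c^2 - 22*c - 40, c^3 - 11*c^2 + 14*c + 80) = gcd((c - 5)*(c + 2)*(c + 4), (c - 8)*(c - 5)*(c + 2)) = c^2 - 3*c - 10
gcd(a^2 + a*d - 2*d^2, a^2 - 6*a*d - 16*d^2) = a + 2*d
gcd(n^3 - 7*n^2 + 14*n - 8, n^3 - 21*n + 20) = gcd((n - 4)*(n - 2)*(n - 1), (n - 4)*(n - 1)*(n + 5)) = n^2 - 5*n + 4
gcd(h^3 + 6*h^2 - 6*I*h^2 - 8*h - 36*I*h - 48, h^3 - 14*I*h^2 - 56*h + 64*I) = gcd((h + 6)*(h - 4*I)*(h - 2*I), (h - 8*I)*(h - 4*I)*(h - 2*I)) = h^2 - 6*I*h - 8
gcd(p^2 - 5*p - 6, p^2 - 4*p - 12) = p - 6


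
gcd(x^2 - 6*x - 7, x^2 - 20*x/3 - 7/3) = x - 7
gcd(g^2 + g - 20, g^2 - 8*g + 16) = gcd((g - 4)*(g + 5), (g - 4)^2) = g - 4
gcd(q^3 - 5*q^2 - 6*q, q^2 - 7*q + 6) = q - 6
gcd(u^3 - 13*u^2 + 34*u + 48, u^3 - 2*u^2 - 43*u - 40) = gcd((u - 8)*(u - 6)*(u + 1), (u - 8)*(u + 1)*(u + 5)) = u^2 - 7*u - 8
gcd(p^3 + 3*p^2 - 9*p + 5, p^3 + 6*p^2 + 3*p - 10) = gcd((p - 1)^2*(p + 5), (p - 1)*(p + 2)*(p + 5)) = p^2 + 4*p - 5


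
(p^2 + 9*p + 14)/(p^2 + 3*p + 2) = (p + 7)/(p + 1)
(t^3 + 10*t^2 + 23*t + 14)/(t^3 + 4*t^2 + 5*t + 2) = (t + 7)/(t + 1)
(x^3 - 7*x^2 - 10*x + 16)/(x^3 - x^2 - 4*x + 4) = (x - 8)/(x - 2)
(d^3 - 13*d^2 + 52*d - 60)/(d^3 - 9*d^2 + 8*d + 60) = (d - 2)/(d + 2)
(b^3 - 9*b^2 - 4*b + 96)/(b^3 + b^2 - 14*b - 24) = (b - 8)/(b + 2)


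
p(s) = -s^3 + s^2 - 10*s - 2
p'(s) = -3*s^2 + 2*s - 10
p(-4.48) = 152.79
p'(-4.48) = -79.17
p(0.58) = -7.66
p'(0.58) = -9.85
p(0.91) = -11.03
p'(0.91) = -10.66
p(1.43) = -17.18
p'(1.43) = -13.27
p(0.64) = -8.25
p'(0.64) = -9.95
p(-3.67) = 97.60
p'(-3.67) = -57.75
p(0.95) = -11.45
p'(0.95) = -10.81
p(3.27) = -58.97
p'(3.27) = -35.54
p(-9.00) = 898.00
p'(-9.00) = -271.00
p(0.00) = -2.00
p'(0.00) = -10.00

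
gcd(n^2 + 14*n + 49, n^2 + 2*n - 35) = n + 7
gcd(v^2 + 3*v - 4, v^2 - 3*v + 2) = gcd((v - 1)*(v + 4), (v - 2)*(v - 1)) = v - 1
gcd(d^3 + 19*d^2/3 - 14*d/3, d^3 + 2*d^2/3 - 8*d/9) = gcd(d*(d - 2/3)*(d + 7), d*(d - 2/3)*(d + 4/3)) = d^2 - 2*d/3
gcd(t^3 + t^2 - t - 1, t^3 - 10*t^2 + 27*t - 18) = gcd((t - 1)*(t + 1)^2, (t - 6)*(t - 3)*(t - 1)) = t - 1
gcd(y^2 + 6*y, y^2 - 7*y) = y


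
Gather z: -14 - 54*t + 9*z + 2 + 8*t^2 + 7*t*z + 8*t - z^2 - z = 8*t^2 - 46*t - z^2 + z*(7*t + 8) - 12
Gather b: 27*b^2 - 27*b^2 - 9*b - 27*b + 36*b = 0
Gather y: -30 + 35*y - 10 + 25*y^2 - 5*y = 25*y^2 + 30*y - 40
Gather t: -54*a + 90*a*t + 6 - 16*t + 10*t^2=-54*a + 10*t^2 + t*(90*a - 16) + 6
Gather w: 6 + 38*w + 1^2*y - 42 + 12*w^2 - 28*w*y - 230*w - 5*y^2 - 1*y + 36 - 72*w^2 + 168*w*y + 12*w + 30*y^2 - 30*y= -60*w^2 + w*(140*y - 180) + 25*y^2 - 30*y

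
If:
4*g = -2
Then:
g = -1/2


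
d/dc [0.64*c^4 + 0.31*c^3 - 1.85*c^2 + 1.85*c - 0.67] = 2.56*c^3 + 0.93*c^2 - 3.7*c + 1.85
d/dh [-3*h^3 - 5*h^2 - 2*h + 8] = -9*h^2 - 10*h - 2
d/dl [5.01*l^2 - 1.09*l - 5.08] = 10.02*l - 1.09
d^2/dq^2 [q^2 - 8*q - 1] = 2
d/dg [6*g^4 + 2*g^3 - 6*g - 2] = 24*g^3 + 6*g^2 - 6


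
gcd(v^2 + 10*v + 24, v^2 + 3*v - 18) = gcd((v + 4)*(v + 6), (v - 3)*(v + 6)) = v + 6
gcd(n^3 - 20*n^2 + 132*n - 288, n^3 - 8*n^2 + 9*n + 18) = n - 6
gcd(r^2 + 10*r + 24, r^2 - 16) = r + 4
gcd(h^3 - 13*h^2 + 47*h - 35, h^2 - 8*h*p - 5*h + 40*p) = h - 5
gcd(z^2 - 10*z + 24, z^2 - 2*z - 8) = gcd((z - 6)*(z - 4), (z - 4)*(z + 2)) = z - 4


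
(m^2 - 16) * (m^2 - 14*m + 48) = m^4 - 14*m^3 + 32*m^2 + 224*m - 768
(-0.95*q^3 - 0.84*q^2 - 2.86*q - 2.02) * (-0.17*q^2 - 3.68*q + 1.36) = 0.1615*q^5 + 3.6388*q^4 + 2.2854*q^3 + 9.7258*q^2 + 3.544*q - 2.7472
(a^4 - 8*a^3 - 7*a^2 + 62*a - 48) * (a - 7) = a^5 - 15*a^4 + 49*a^3 + 111*a^2 - 482*a + 336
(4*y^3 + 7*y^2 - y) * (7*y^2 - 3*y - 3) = 28*y^5 + 37*y^4 - 40*y^3 - 18*y^2 + 3*y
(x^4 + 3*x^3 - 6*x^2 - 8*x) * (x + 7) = x^5 + 10*x^4 + 15*x^3 - 50*x^2 - 56*x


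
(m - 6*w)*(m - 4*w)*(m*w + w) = m^3*w - 10*m^2*w^2 + m^2*w + 24*m*w^3 - 10*m*w^2 + 24*w^3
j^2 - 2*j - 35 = (j - 7)*(j + 5)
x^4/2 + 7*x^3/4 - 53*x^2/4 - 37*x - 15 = (x/2 + 1)*(x - 5)*(x + 1/2)*(x + 6)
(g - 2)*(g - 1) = g^2 - 3*g + 2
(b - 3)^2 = b^2 - 6*b + 9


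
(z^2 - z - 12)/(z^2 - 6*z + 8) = (z + 3)/(z - 2)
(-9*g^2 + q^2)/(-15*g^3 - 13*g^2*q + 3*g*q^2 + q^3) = (3*g + q)/(5*g^2 + 6*g*q + q^2)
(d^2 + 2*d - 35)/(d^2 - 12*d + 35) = (d + 7)/(d - 7)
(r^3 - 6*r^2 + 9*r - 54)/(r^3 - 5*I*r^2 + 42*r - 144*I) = (r^2 + 3*r*(-2 + I) - 18*I)/(r^2 - 2*I*r + 48)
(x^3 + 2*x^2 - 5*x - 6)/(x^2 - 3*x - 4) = (x^2 + x - 6)/(x - 4)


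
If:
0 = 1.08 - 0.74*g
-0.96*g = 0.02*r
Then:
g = 1.46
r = -70.05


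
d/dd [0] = 0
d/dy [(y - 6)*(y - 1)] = 2*y - 7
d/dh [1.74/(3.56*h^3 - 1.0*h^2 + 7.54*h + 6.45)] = (-18.5832*h^2 + 3.48*h - 13.1196)/(3.56*h^3 - 1.0*h^2 + 7.54*h + 6.45)^2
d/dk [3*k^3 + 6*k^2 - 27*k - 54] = 9*k^2 + 12*k - 27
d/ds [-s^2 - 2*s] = -2*s - 2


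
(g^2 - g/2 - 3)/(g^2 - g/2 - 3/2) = (-2*g^2 + g + 6)/(-2*g^2 + g + 3)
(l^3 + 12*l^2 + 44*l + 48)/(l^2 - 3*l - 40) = (l^3 + 12*l^2 + 44*l + 48)/(l^2 - 3*l - 40)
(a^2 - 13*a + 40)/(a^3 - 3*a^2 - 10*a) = (a - 8)/(a*(a + 2))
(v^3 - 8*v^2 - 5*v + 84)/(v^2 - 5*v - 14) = (v^2 - v - 12)/(v + 2)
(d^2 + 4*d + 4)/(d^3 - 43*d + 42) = (d^2 + 4*d + 4)/(d^3 - 43*d + 42)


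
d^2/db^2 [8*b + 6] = 0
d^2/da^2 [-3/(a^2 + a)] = 6*(a*(a + 1) - (2*a + 1)^2)/(a^3*(a + 1)^3)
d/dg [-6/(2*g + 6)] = 3/(g + 3)^2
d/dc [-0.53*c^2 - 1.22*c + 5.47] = -1.06*c - 1.22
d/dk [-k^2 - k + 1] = -2*k - 1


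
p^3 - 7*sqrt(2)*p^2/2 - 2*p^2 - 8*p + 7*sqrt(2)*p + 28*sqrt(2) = (p - 4)*(p + 2)*(p - 7*sqrt(2)/2)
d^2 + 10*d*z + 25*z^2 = (d + 5*z)^2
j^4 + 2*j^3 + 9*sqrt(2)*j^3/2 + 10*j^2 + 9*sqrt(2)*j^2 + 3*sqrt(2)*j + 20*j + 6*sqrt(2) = (j + 2)*(j + sqrt(2)/2)*(j + sqrt(2))*(j + 3*sqrt(2))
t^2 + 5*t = t*(t + 5)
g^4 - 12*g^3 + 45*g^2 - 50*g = g*(g - 5)^2*(g - 2)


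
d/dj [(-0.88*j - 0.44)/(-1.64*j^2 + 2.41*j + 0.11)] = (-1.4432*j^2 - 1.4432*j + 0.9636)/(2.6896*j^4 - 7.9048*j^3 + 5.4473*j^2 + 0.5302*j + 0.0121)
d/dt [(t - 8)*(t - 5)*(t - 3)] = 3*t^2 - 32*t + 79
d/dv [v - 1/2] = 1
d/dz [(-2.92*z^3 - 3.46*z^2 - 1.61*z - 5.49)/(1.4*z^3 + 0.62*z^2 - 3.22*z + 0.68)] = (-1.77635683940025e-15*z^5 + 3.0336*z^4 + 23.3128*z^3 + 29.2406*z^2 + 2.102*z - 18.7726)/(1.96*z^6 + 1.736*z^5 - 8.6316*z^4 - 2.0888*z^3 + 11.2116*z^2 - 4.3792*z + 0.4624)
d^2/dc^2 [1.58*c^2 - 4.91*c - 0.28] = 3.16000000000000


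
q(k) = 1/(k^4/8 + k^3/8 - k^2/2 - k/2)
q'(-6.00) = 0.01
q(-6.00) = 0.01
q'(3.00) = -0.24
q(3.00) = 0.13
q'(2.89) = -0.32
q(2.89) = 0.16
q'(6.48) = -0.00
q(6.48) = 0.00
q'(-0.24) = 30.36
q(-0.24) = 11.13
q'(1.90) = -33.03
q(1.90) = -3.72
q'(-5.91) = 0.01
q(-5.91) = 0.01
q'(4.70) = -0.01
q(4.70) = 0.02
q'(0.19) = 53.63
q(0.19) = -8.93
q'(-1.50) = -5.80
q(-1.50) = -6.10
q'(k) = (-k^3/2 - 3*k^2/8 + k + 1/2)/(k^4/8 + k^3/8 - k^2/2 - k/2)^2 = 8*(-4*k^3 - 3*k^2 + 8*k + 4)/(k^2*(k^3 + k^2 - 4*k - 4)^2)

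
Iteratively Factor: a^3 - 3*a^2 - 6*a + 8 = (a + 2)*(a^2 - 5*a + 4) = (a - 4)*(a + 2)*(a - 1)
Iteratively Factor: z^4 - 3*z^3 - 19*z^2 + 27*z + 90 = (z - 5)*(z^3 + 2*z^2 - 9*z - 18) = (z - 5)*(z + 3)*(z^2 - z - 6) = (z - 5)*(z + 2)*(z + 3)*(z - 3)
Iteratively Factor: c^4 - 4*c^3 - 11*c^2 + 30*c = (c - 2)*(c^3 - 2*c^2 - 15*c) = (c - 5)*(c - 2)*(c^2 + 3*c) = (c - 5)*(c - 2)*(c + 3)*(c)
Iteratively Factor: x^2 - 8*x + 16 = (x - 4)*(x - 4)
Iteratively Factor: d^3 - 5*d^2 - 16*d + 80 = (d - 5)*(d^2 - 16) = (d - 5)*(d - 4)*(d + 4)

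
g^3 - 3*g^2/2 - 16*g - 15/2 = (g - 5)*(g + 1/2)*(g + 3)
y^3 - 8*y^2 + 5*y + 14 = (y - 7)*(y - 2)*(y + 1)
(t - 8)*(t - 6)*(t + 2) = t^3 - 12*t^2 + 20*t + 96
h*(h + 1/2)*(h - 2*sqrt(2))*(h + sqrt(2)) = h^4 - sqrt(2)*h^3 + h^3/2 - 4*h^2 - sqrt(2)*h^2/2 - 2*h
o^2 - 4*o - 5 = (o - 5)*(o + 1)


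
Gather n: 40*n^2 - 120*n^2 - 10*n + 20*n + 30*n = -80*n^2 + 40*n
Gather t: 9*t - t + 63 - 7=8*t + 56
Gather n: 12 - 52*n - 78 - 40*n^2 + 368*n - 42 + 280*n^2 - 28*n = 240*n^2 + 288*n - 108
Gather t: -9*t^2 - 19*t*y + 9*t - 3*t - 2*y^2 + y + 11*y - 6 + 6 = -9*t^2 + t*(6 - 19*y) - 2*y^2 + 12*y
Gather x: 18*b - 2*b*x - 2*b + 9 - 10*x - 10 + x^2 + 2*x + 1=16*b + x^2 + x*(-2*b - 8)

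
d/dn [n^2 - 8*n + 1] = 2*n - 8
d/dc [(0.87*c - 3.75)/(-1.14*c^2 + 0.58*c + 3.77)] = (0.9918*c^2 - 8.55*c + 5.4549)/(1.2996*c^4 - 1.3224*c^3 - 8.2592*c^2 + 4.3732*c + 14.2129)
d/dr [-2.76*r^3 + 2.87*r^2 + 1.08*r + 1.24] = -8.28*r^2 + 5.74*r + 1.08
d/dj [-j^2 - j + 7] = -2*j - 1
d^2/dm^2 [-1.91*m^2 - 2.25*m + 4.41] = -3.82000000000000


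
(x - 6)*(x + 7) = x^2 + x - 42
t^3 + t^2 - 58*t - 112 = (t - 8)*(t + 2)*(t + 7)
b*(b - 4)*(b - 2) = b^3 - 6*b^2 + 8*b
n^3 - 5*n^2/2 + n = n*(n - 2)*(n - 1/2)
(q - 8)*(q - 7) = q^2 - 15*q + 56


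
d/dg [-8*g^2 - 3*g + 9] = -16*g - 3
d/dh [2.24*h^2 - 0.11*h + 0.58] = 4.48*h - 0.11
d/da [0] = 0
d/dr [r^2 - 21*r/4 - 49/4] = 2*r - 21/4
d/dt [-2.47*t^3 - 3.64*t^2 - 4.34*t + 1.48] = -7.41*t^2 - 7.28*t - 4.34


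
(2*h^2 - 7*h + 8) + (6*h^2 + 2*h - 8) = 8*h^2 - 5*h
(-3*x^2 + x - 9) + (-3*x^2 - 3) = -6*x^2 + x - 12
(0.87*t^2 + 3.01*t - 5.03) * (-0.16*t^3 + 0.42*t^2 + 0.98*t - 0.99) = -0.1392*t^5 - 0.1162*t^4 + 2.9216*t^3 - 0.0241000000000002*t^2 - 7.9093*t + 4.9797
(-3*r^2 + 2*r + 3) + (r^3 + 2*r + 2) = r^3 - 3*r^2 + 4*r + 5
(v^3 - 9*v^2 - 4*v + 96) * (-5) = -5*v^3 + 45*v^2 + 20*v - 480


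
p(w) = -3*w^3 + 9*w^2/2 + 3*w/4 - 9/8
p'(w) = -9*w^2 + 9*w + 3/4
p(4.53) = -184.26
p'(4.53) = -143.17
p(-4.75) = 418.36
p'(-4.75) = -245.06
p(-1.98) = 38.32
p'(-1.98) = -52.35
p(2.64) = -22.98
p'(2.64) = -38.22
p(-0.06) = -1.15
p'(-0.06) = 0.18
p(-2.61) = 80.91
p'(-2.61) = -84.05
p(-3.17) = 137.28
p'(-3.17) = -118.22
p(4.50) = -180.00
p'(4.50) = -141.00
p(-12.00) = 5821.88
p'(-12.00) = -1403.25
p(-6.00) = 804.38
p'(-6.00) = -377.25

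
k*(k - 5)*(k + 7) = k^3 + 2*k^2 - 35*k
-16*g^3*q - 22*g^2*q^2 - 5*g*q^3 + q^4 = q*(-8*g + q)*(g + q)*(2*g + q)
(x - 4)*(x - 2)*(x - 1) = x^3 - 7*x^2 + 14*x - 8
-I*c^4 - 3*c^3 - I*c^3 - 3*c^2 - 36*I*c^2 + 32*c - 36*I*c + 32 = (c - 8*I)*(c + I)*(c + 4*I)*(-I*c - I)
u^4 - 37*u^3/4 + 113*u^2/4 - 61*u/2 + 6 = (u - 4)*(u - 3)*(u - 2)*(u - 1/4)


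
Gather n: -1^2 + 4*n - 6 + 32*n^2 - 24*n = 32*n^2 - 20*n - 7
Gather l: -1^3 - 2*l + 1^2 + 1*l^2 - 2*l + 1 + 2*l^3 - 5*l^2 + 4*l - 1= 2*l^3 - 4*l^2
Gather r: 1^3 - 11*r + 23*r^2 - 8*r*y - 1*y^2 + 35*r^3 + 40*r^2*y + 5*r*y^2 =35*r^3 + r^2*(40*y + 23) + r*(5*y^2 - 8*y - 11) - y^2 + 1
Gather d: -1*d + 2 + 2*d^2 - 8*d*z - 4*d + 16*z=2*d^2 + d*(-8*z - 5) + 16*z + 2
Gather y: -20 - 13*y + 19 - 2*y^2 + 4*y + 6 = -2*y^2 - 9*y + 5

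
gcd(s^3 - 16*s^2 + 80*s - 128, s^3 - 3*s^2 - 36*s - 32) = s - 8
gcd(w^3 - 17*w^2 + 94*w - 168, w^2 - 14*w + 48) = w - 6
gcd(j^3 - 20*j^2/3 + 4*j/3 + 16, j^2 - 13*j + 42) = j - 6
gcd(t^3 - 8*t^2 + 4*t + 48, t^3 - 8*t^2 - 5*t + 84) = t - 4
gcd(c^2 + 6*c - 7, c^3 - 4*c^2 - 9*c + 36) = 1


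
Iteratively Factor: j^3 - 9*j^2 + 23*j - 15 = (j - 1)*(j^2 - 8*j + 15) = (j - 3)*(j - 1)*(j - 5)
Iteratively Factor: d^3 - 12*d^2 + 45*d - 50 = (d - 5)*(d^2 - 7*d + 10) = (d - 5)*(d - 2)*(d - 5)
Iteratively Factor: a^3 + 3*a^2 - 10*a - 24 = (a - 3)*(a^2 + 6*a + 8) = (a - 3)*(a + 2)*(a + 4)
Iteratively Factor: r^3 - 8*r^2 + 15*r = (r - 5)*(r^2 - 3*r) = r*(r - 5)*(r - 3)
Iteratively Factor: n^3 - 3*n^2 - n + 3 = (n - 3)*(n^2 - 1) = (n - 3)*(n + 1)*(n - 1)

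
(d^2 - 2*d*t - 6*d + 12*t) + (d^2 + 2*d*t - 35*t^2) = 2*d^2 - 6*d - 35*t^2 + 12*t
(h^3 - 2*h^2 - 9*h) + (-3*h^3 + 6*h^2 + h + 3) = -2*h^3 + 4*h^2 - 8*h + 3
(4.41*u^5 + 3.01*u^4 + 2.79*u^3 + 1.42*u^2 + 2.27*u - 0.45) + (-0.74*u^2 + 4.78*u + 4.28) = 4.41*u^5 + 3.01*u^4 + 2.79*u^3 + 0.68*u^2 + 7.05*u + 3.83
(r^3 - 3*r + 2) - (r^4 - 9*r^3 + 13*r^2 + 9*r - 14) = -r^4 + 10*r^3 - 13*r^2 - 12*r + 16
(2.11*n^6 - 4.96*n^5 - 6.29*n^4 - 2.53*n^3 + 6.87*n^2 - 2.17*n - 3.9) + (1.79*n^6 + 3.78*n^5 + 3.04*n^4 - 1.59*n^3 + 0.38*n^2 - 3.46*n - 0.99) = 3.9*n^6 - 1.18*n^5 - 3.25*n^4 - 4.12*n^3 + 7.25*n^2 - 5.63*n - 4.89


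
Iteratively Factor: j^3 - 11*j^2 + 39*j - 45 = (j - 3)*(j^2 - 8*j + 15) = (j - 3)^2*(j - 5)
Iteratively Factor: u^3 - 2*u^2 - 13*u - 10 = (u + 1)*(u^2 - 3*u - 10) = (u - 5)*(u + 1)*(u + 2)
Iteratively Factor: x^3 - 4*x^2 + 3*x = (x - 3)*(x^2 - x) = x*(x - 3)*(x - 1)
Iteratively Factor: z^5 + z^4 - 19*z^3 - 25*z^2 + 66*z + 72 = (z - 2)*(z^4 + 3*z^3 - 13*z^2 - 51*z - 36) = (z - 2)*(z + 1)*(z^3 + 2*z^2 - 15*z - 36) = (z - 2)*(z + 1)*(z + 3)*(z^2 - z - 12) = (z - 2)*(z + 1)*(z + 3)^2*(z - 4)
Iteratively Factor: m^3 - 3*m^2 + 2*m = (m - 2)*(m^2 - m) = m*(m - 2)*(m - 1)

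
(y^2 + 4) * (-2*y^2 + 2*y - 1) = -2*y^4 + 2*y^3 - 9*y^2 + 8*y - 4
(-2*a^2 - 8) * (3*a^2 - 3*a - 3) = -6*a^4 + 6*a^3 - 18*a^2 + 24*a + 24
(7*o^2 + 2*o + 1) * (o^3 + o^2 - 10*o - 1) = 7*o^5 + 9*o^4 - 67*o^3 - 26*o^2 - 12*o - 1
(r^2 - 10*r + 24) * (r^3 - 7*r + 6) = r^5 - 10*r^4 + 17*r^3 + 76*r^2 - 228*r + 144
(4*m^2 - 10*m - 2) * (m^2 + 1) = 4*m^4 - 10*m^3 + 2*m^2 - 10*m - 2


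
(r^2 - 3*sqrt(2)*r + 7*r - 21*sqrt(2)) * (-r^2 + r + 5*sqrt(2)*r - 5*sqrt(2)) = -r^4 - 6*r^3 + 8*sqrt(2)*r^3 - 23*r^2 + 48*sqrt(2)*r^2 - 180*r - 56*sqrt(2)*r + 210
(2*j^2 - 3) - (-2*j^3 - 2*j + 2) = 2*j^3 + 2*j^2 + 2*j - 5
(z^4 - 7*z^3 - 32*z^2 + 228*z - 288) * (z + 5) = z^5 - 2*z^4 - 67*z^3 + 68*z^2 + 852*z - 1440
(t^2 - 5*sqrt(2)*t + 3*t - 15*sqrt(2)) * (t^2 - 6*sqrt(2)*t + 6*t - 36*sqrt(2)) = t^4 - 11*sqrt(2)*t^3 + 9*t^3 - 99*sqrt(2)*t^2 + 78*t^2 - 198*sqrt(2)*t + 540*t + 1080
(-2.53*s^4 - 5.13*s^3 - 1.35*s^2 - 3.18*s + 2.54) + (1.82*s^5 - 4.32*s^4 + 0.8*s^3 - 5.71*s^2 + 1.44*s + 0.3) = 1.82*s^5 - 6.85*s^4 - 4.33*s^3 - 7.06*s^2 - 1.74*s + 2.84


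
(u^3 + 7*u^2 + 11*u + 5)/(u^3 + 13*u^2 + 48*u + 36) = (u^2 + 6*u + 5)/(u^2 + 12*u + 36)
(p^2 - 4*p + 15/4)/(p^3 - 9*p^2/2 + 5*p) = (p - 3/2)/(p*(p - 2))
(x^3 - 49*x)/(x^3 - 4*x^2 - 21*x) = (x + 7)/(x + 3)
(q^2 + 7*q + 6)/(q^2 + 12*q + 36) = (q + 1)/(q + 6)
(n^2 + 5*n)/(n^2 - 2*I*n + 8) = n*(n + 5)/(n^2 - 2*I*n + 8)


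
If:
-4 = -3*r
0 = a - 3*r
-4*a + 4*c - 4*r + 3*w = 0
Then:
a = 4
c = 16/3 - 3*w/4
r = 4/3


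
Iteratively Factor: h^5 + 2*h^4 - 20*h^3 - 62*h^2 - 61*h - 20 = (h + 1)*(h^4 + h^3 - 21*h^2 - 41*h - 20) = (h + 1)^2*(h^3 - 21*h - 20) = (h + 1)^2*(h + 4)*(h^2 - 4*h - 5) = (h + 1)^3*(h + 4)*(h - 5)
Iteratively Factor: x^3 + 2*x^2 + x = (x + 1)*(x^2 + x) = x*(x + 1)*(x + 1)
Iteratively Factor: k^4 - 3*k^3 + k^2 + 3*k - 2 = (k + 1)*(k^3 - 4*k^2 + 5*k - 2) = (k - 1)*(k + 1)*(k^2 - 3*k + 2) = (k - 1)^2*(k + 1)*(k - 2)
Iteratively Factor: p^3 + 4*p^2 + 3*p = (p + 1)*(p^2 + 3*p) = p*(p + 1)*(p + 3)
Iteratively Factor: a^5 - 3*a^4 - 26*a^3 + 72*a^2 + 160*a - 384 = (a - 2)*(a^4 - a^3 - 28*a^2 + 16*a + 192) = (a - 2)*(a + 3)*(a^3 - 4*a^2 - 16*a + 64) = (a - 4)*(a - 2)*(a + 3)*(a^2 - 16) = (a - 4)^2*(a - 2)*(a + 3)*(a + 4)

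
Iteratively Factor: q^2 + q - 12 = (q + 4)*(q - 3)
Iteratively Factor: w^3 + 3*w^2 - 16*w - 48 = (w + 3)*(w^2 - 16) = (w + 3)*(w + 4)*(w - 4)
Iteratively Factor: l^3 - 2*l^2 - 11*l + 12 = (l - 1)*(l^2 - l - 12) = (l - 4)*(l - 1)*(l + 3)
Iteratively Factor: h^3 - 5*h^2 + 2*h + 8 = (h + 1)*(h^2 - 6*h + 8) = (h - 2)*(h + 1)*(h - 4)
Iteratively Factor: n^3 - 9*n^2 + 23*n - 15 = (n - 5)*(n^2 - 4*n + 3) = (n - 5)*(n - 3)*(n - 1)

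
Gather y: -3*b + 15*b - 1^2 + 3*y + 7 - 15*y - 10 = 12*b - 12*y - 4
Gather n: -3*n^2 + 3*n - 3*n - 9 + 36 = 27 - 3*n^2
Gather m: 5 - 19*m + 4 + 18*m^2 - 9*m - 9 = 18*m^2 - 28*m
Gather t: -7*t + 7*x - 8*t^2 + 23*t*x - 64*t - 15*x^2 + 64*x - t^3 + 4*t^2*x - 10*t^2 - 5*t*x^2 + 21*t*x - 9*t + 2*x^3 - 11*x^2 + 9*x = -t^3 + t^2*(4*x - 18) + t*(-5*x^2 + 44*x - 80) + 2*x^3 - 26*x^2 + 80*x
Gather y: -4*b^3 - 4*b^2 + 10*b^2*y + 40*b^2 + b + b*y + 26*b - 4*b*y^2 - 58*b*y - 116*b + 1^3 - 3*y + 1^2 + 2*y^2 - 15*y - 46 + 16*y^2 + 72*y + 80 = -4*b^3 + 36*b^2 - 89*b + y^2*(18 - 4*b) + y*(10*b^2 - 57*b + 54) + 36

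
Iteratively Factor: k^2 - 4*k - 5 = (k - 5)*(k + 1)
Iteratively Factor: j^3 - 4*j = (j)*(j^2 - 4) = j*(j - 2)*(j + 2)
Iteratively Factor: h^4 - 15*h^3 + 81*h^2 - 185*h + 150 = (h - 2)*(h^3 - 13*h^2 + 55*h - 75) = (h - 3)*(h - 2)*(h^2 - 10*h + 25) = (h - 5)*(h - 3)*(h - 2)*(h - 5)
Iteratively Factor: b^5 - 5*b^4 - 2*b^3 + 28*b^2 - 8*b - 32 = (b + 2)*(b^4 - 7*b^3 + 12*b^2 + 4*b - 16) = (b - 2)*(b + 2)*(b^3 - 5*b^2 + 2*b + 8) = (b - 2)*(b + 1)*(b + 2)*(b^2 - 6*b + 8) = (b - 2)^2*(b + 1)*(b + 2)*(b - 4)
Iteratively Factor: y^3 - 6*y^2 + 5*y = (y - 1)*(y^2 - 5*y) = y*(y - 1)*(y - 5)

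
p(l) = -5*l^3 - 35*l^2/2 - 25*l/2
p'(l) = -15*l^2 - 35*l - 25/2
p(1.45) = -70.16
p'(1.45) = -94.79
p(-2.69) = 4.32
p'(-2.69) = -26.89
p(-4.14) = 106.60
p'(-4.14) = -124.69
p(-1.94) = -5.11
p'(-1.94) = -1.05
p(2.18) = -162.22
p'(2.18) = -160.09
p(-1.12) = -0.93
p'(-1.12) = 7.88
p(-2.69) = 4.32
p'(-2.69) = -26.89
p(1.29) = -55.98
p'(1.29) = -82.61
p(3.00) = -330.00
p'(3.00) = -252.50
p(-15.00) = 13125.00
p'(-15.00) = -2862.50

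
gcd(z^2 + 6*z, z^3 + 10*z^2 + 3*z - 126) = z + 6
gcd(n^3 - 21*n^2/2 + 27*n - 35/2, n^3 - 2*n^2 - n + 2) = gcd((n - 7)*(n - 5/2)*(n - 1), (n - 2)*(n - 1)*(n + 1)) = n - 1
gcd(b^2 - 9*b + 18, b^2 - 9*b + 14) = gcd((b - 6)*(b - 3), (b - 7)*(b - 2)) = 1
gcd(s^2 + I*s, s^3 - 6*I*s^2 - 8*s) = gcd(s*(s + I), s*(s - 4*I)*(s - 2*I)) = s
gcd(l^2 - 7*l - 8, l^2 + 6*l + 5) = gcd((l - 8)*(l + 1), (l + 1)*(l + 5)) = l + 1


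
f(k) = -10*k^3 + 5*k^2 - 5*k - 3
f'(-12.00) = -4445.00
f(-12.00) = 18057.00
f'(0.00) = -5.00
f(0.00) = -3.00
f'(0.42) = -6.09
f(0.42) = -4.96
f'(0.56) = -8.81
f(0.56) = -5.99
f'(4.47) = -559.73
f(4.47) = -818.59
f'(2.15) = -122.18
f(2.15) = -90.02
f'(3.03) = -250.13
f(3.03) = -250.43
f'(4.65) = -607.18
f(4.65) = -923.58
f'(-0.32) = -11.27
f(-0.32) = -0.56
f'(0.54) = -8.35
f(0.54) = -5.82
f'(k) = -30*k^2 + 10*k - 5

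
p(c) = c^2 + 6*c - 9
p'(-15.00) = -24.00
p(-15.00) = 126.00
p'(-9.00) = -12.00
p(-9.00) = 18.00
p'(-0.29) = 5.42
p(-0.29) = -10.66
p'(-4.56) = -3.12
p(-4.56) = -15.57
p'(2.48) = 10.96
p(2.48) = 12.03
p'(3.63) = 13.26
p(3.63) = 25.96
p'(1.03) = 8.06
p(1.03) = -1.76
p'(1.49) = 8.98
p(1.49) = 2.16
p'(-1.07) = 3.86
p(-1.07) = -14.28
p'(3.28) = 12.56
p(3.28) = 21.44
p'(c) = 2*c + 6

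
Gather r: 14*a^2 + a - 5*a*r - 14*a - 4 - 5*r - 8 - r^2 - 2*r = 14*a^2 - 13*a - r^2 + r*(-5*a - 7) - 12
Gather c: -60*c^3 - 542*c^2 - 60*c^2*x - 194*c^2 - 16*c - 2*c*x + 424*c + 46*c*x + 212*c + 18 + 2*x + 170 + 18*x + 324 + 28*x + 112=-60*c^3 + c^2*(-60*x - 736) + c*(44*x + 620) + 48*x + 624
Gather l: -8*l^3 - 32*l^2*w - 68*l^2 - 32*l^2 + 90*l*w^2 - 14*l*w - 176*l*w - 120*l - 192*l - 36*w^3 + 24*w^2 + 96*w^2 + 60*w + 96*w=-8*l^3 + l^2*(-32*w - 100) + l*(90*w^2 - 190*w - 312) - 36*w^3 + 120*w^2 + 156*w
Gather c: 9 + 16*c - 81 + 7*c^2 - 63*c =7*c^2 - 47*c - 72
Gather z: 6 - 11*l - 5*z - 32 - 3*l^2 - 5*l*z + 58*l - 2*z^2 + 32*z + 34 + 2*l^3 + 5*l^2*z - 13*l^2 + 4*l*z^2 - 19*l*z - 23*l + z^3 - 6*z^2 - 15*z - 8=2*l^3 - 16*l^2 + 24*l + z^3 + z^2*(4*l - 8) + z*(5*l^2 - 24*l + 12)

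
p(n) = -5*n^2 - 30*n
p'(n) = -10*n - 30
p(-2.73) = 44.64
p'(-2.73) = -2.70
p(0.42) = -13.48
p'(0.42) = -34.20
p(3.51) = -166.90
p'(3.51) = -65.10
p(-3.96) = 40.39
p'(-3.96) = 9.60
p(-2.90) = 44.95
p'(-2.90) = -1.00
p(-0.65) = 17.39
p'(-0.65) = -23.50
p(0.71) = -23.82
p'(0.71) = -37.10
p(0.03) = -0.90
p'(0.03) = -30.30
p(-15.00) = -675.00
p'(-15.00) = 120.00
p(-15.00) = -675.00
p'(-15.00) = 120.00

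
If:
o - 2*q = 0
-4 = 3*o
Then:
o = -4/3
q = -2/3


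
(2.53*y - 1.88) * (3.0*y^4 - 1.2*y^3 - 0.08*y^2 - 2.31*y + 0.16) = 7.59*y^5 - 8.676*y^4 + 2.0536*y^3 - 5.6939*y^2 + 4.7476*y - 0.3008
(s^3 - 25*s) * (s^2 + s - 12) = s^5 + s^4 - 37*s^3 - 25*s^2 + 300*s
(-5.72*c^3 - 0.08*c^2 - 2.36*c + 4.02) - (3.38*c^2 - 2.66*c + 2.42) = -5.72*c^3 - 3.46*c^2 + 0.3*c + 1.6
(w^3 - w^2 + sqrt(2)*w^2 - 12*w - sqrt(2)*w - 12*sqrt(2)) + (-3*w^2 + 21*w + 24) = w^3 - 4*w^2 + sqrt(2)*w^2 - sqrt(2)*w + 9*w - 12*sqrt(2) + 24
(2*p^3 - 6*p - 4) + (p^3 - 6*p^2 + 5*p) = 3*p^3 - 6*p^2 - p - 4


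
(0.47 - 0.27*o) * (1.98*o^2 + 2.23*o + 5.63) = -0.5346*o^3 + 0.3285*o^2 - 0.472*o + 2.6461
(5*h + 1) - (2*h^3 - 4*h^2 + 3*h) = -2*h^3 + 4*h^2 + 2*h + 1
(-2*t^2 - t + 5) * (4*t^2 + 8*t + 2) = -8*t^4 - 20*t^3 + 8*t^2 + 38*t + 10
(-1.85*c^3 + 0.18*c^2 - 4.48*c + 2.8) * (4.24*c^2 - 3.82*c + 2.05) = -7.844*c^5 + 7.8302*c^4 - 23.4753*c^3 + 29.3546*c^2 - 19.88*c + 5.74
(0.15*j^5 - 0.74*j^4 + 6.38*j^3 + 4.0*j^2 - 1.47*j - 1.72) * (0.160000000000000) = 0.024*j^5 - 0.1184*j^4 + 1.0208*j^3 + 0.64*j^2 - 0.2352*j - 0.2752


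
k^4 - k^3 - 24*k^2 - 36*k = k*(k - 6)*(k + 2)*(k + 3)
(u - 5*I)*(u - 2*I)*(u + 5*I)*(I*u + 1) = I*u^4 + 3*u^3 + 23*I*u^2 + 75*u - 50*I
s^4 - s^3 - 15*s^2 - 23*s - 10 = (s - 5)*(s + 1)^2*(s + 2)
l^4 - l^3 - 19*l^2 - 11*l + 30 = (l - 5)*(l - 1)*(l + 2)*(l + 3)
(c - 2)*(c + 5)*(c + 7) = c^3 + 10*c^2 + 11*c - 70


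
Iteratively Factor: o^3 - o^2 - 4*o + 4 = (o + 2)*(o^2 - 3*o + 2) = (o - 2)*(o + 2)*(o - 1)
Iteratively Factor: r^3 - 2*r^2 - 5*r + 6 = (r + 2)*(r^2 - 4*r + 3) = (r - 3)*(r + 2)*(r - 1)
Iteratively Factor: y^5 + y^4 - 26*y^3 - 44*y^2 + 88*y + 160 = (y + 2)*(y^4 - y^3 - 24*y^2 + 4*y + 80) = (y - 2)*(y + 2)*(y^3 + y^2 - 22*y - 40) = (y - 2)*(y + 2)^2*(y^2 - y - 20) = (y - 5)*(y - 2)*(y + 2)^2*(y + 4)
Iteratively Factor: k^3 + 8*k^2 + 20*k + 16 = (k + 4)*(k^2 + 4*k + 4) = (k + 2)*(k + 4)*(k + 2)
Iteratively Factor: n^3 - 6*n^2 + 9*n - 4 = (n - 1)*(n^2 - 5*n + 4) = (n - 1)^2*(n - 4)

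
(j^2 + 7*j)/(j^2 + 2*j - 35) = j/(j - 5)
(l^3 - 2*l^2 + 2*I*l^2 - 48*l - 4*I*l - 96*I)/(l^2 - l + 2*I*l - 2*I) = (l^2 - 2*l - 48)/(l - 1)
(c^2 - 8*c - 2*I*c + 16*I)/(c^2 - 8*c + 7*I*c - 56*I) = (c - 2*I)/(c + 7*I)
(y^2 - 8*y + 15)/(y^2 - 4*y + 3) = (y - 5)/(y - 1)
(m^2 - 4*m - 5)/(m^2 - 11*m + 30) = (m + 1)/(m - 6)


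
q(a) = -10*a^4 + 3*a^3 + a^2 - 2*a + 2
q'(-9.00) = 29869.00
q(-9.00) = -67696.00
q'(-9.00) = 29869.00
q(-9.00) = -67696.00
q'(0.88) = -20.53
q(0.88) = -2.94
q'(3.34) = -1385.31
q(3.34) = -1126.22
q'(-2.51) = 682.21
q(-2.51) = -431.03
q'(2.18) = -369.28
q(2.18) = -192.38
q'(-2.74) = 882.92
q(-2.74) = -610.37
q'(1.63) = -148.06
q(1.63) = -56.20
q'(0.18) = -1.58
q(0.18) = 1.68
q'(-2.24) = 488.26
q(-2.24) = -273.98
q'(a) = -40*a^3 + 9*a^2 + 2*a - 2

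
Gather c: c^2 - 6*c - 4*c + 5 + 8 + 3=c^2 - 10*c + 16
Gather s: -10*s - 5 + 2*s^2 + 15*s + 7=2*s^2 + 5*s + 2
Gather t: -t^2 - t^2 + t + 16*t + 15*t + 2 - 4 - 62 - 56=-2*t^2 + 32*t - 120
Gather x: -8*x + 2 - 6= -8*x - 4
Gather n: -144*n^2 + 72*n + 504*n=-144*n^2 + 576*n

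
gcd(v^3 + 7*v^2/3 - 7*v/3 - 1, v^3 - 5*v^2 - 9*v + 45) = v + 3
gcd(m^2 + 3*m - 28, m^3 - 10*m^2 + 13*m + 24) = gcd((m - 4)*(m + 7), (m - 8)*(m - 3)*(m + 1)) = 1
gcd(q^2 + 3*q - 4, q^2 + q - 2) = q - 1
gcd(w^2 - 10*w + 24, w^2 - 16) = w - 4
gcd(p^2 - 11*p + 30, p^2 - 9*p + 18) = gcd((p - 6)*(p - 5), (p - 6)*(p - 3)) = p - 6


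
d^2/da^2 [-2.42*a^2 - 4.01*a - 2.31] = -4.84000000000000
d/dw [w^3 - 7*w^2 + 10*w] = 3*w^2 - 14*w + 10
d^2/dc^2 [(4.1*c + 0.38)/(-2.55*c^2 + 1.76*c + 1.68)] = ((4.1*c + 0.38)*(5.1*c - 1.76)*(10.2*c - 3.52) + (62.73*c - 12.494)*(-2.55*c^2 + 1.76*c + 1.68))/(-2.55*c^2 + 1.76*c + 1.68)^3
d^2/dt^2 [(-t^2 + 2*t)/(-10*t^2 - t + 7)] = 70*(-6*t^3 + 6*t^2 - 12*t + 1)/(1000*t^6 + 300*t^5 - 2070*t^4 - 419*t^3 + 1449*t^2 + 147*t - 343)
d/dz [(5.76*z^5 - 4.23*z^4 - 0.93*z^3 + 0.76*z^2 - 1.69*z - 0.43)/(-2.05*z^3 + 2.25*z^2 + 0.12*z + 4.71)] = (-23.616*z^7 + 47.5515*z^6 - 16.2702*z^5 + 133.5907*z^4 - 86.8454*z^3 - 11.8917*z^2 + 9.0942*z - 7.9083)/(4.2025*z^6 - 9.225*z^5 + 4.5705*z^4 - 18.771*z^3 + 21.2094*z^2 + 1.1304*z + 22.1841)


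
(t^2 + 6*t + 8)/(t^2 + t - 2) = (t + 4)/(t - 1)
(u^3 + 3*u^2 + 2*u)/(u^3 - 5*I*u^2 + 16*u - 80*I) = u*(u^2 + 3*u + 2)/(u^3 - 5*I*u^2 + 16*u - 80*I)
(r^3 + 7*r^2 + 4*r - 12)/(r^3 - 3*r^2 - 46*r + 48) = (r + 2)/(r - 8)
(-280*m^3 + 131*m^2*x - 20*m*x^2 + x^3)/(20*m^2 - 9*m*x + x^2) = (56*m^2 - 15*m*x + x^2)/(-4*m + x)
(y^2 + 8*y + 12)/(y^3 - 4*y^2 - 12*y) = (y + 6)/(y*(y - 6))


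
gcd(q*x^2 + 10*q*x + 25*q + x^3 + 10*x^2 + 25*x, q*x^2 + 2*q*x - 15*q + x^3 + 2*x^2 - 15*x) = q*x + 5*q + x^2 + 5*x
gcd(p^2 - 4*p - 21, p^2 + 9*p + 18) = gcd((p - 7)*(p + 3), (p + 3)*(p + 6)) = p + 3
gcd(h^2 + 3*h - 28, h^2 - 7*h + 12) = h - 4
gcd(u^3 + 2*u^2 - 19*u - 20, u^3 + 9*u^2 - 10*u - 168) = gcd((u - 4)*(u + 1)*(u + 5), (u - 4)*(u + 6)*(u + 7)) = u - 4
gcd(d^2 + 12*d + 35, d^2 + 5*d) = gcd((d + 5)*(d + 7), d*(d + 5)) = d + 5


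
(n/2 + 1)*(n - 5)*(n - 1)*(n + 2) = n^4/2 - n^3 - 15*n^2/2 - 2*n + 10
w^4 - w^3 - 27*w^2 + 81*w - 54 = (w - 3)^2*(w - 1)*(w + 6)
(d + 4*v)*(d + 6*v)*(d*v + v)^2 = d^4*v^2 + 10*d^3*v^3 + 2*d^3*v^2 + 24*d^2*v^4 + 20*d^2*v^3 + d^2*v^2 + 48*d*v^4 + 10*d*v^3 + 24*v^4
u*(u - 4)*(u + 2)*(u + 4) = u^4 + 2*u^3 - 16*u^2 - 32*u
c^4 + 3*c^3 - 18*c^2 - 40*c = c*(c - 4)*(c + 2)*(c + 5)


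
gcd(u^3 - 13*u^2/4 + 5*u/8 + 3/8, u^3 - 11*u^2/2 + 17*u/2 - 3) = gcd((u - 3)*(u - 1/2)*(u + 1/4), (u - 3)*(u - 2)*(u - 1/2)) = u^2 - 7*u/2 + 3/2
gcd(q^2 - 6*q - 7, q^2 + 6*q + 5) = q + 1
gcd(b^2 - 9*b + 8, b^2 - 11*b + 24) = b - 8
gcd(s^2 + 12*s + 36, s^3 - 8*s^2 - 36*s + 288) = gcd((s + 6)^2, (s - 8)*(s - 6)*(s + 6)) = s + 6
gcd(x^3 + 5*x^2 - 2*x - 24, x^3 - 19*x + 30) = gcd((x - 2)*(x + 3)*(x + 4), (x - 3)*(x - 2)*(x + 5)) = x - 2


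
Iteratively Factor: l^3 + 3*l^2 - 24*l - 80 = (l - 5)*(l^2 + 8*l + 16) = (l - 5)*(l + 4)*(l + 4)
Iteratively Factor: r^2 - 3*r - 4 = (r - 4)*(r + 1)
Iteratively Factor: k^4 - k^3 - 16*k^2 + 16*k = (k - 1)*(k^3 - 16*k) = k*(k - 1)*(k^2 - 16) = k*(k - 1)*(k + 4)*(k - 4)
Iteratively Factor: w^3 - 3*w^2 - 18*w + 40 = (w - 5)*(w^2 + 2*w - 8) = (w - 5)*(w - 2)*(w + 4)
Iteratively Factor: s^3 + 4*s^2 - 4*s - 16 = (s + 2)*(s^2 + 2*s - 8) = (s + 2)*(s + 4)*(s - 2)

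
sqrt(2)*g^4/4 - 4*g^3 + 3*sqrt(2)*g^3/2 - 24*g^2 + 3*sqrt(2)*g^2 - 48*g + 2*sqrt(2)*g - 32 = (g/2 + 1)*(g + 2)*(g - 8*sqrt(2))*(sqrt(2)*g/2 + sqrt(2))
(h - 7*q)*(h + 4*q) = h^2 - 3*h*q - 28*q^2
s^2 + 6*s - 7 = (s - 1)*(s + 7)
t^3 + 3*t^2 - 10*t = t*(t - 2)*(t + 5)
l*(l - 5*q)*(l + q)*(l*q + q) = l^4*q - 4*l^3*q^2 + l^3*q - 5*l^2*q^3 - 4*l^2*q^2 - 5*l*q^3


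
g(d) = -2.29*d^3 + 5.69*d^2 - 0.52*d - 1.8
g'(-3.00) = -96.49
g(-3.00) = 112.80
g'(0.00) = -0.52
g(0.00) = -1.80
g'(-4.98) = -227.57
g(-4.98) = 424.73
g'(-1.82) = -43.99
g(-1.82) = 31.80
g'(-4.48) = -189.39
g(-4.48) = 320.64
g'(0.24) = 1.82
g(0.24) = -1.63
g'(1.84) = -2.84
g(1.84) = 2.24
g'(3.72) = -53.26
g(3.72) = -42.88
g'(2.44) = -13.65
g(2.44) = -2.46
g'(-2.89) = -90.79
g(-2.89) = 102.50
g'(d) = -6.87*d^2 + 11.38*d - 0.52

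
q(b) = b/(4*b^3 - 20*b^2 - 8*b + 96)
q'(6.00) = -0.02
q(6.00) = 0.03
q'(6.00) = -0.02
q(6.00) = 0.03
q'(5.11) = -0.10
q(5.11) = 0.08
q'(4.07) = -33.88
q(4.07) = 2.24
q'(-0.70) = 0.01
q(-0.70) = -0.01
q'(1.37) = 0.03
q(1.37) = 0.02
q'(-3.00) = 0.02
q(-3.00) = 0.02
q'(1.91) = 0.09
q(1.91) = 0.05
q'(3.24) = 2.32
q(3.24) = -0.85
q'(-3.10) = 0.01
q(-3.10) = 0.02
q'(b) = b*(-12*b^2 + 40*b + 8)/(4*b^3 - 20*b^2 - 8*b + 96)^2 + 1/(4*b^3 - 20*b^2 - 8*b + 96)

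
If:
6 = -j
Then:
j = -6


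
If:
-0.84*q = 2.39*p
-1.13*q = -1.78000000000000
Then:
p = -0.55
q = 1.58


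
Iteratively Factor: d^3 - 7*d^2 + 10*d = (d - 5)*(d^2 - 2*d) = (d - 5)*(d - 2)*(d)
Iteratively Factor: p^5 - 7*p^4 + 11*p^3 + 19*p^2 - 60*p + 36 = (p - 2)*(p^4 - 5*p^3 + p^2 + 21*p - 18) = (p - 2)*(p + 2)*(p^3 - 7*p^2 + 15*p - 9) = (p - 2)*(p - 1)*(p + 2)*(p^2 - 6*p + 9) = (p - 3)*(p - 2)*(p - 1)*(p + 2)*(p - 3)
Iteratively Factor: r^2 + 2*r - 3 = (r + 3)*(r - 1)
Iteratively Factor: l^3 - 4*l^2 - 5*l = (l - 5)*(l^2 + l) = l*(l - 5)*(l + 1)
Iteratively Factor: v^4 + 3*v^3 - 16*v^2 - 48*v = (v + 4)*(v^3 - v^2 - 12*v) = v*(v + 4)*(v^2 - v - 12) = v*(v - 4)*(v + 4)*(v + 3)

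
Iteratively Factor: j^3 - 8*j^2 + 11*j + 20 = (j - 5)*(j^2 - 3*j - 4) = (j - 5)*(j - 4)*(j + 1)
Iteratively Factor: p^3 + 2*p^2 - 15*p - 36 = (p - 4)*(p^2 + 6*p + 9) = (p - 4)*(p + 3)*(p + 3)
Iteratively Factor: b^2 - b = (b - 1)*(b)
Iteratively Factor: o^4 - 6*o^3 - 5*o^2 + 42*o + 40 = (o - 4)*(o^3 - 2*o^2 - 13*o - 10) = (o - 5)*(o - 4)*(o^2 + 3*o + 2) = (o - 5)*(o - 4)*(o + 1)*(o + 2)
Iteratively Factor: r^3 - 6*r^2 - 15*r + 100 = (r + 4)*(r^2 - 10*r + 25) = (r - 5)*(r + 4)*(r - 5)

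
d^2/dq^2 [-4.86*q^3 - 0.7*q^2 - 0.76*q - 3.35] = -29.16*q - 1.4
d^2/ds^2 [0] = 0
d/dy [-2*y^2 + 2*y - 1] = 2 - 4*y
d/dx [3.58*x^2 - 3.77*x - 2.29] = 7.16*x - 3.77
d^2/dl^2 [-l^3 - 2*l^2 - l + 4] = -6*l - 4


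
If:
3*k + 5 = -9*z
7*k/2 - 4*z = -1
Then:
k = -2/3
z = -1/3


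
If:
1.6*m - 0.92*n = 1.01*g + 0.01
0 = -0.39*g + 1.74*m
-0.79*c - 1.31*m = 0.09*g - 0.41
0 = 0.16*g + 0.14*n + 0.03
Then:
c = 0.75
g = -0.47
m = -0.10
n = 0.32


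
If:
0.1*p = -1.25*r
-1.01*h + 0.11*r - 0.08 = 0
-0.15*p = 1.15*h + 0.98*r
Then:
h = -0.09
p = 1.48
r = -0.12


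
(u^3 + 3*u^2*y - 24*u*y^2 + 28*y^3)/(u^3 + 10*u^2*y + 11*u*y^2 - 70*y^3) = (u - 2*y)/(u + 5*y)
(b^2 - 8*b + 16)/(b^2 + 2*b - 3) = (b^2 - 8*b + 16)/(b^2 + 2*b - 3)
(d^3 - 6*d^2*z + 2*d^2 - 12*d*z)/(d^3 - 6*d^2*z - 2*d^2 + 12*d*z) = (d + 2)/(d - 2)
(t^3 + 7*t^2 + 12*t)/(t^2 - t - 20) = t*(t + 3)/(t - 5)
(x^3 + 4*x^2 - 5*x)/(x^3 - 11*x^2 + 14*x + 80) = x*(x^2 + 4*x - 5)/(x^3 - 11*x^2 + 14*x + 80)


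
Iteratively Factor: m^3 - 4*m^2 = (m - 4)*(m^2) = m*(m - 4)*(m)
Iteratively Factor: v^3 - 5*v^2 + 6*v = (v - 2)*(v^2 - 3*v) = (v - 3)*(v - 2)*(v)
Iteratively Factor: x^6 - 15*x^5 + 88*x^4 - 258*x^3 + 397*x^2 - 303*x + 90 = (x - 5)*(x^5 - 10*x^4 + 38*x^3 - 68*x^2 + 57*x - 18) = (x - 5)*(x - 1)*(x^4 - 9*x^3 + 29*x^2 - 39*x + 18) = (x - 5)*(x - 2)*(x - 1)*(x^3 - 7*x^2 + 15*x - 9) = (x - 5)*(x - 2)*(x - 1)^2*(x^2 - 6*x + 9) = (x - 5)*(x - 3)*(x - 2)*(x - 1)^2*(x - 3)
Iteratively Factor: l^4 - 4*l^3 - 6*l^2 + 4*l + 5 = (l + 1)*(l^3 - 5*l^2 - l + 5) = (l - 1)*(l + 1)*(l^2 - 4*l - 5) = (l - 5)*(l - 1)*(l + 1)*(l + 1)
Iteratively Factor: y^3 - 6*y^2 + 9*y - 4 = (y - 1)*(y^2 - 5*y + 4) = (y - 1)^2*(y - 4)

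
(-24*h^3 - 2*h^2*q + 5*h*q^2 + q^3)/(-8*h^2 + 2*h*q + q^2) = 3*h + q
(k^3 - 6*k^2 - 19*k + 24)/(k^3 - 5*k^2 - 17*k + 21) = (k - 8)/(k - 7)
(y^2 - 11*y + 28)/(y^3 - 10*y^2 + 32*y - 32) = (y - 7)/(y^2 - 6*y + 8)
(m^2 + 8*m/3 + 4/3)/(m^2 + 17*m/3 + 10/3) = (m + 2)/(m + 5)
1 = 1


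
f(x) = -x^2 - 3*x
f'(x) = -2*x - 3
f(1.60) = -7.36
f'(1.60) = -6.20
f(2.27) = -11.96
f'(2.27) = -7.54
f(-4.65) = -7.67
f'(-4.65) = 6.30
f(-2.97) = 0.09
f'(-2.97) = 2.94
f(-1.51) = 2.25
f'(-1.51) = 0.02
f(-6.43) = -22.05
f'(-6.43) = 9.86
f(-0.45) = 1.15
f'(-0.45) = -2.10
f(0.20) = -0.64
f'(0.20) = -3.40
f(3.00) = -18.00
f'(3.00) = -9.00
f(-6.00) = -18.00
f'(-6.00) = 9.00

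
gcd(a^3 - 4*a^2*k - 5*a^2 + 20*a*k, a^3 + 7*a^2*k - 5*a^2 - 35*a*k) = a^2 - 5*a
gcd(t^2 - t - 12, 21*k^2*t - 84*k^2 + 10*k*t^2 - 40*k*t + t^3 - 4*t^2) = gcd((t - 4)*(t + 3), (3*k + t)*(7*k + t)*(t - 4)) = t - 4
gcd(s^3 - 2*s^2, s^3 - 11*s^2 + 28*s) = s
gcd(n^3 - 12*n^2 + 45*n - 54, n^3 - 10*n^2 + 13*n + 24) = n - 3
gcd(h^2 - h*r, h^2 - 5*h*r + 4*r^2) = -h + r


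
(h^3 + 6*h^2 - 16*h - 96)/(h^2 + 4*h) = h + 2 - 24/h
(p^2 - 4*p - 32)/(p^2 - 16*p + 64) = (p + 4)/(p - 8)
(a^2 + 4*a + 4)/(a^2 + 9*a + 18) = (a^2 + 4*a + 4)/(a^2 + 9*a + 18)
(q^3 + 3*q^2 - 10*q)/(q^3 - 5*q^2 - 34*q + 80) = q/(q - 8)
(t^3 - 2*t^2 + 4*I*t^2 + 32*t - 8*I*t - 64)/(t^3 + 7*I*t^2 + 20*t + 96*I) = (t - 2)/(t + 3*I)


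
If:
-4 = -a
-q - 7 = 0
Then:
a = 4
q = -7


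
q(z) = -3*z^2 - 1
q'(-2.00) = 12.00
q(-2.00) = -13.00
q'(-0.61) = 3.66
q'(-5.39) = 32.34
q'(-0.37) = 2.22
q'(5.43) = -32.58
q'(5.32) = -31.92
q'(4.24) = -25.44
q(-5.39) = -88.16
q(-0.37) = -1.41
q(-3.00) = -28.00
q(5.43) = -89.45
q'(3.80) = -22.80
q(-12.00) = -433.00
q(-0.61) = -2.12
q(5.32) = -85.91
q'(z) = -6*z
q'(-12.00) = 72.00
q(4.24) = -54.93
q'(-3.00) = 18.00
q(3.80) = -44.32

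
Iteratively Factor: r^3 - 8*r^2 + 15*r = (r)*(r^2 - 8*r + 15) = r*(r - 5)*(r - 3)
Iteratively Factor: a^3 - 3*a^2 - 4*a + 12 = (a - 3)*(a^2 - 4) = (a - 3)*(a + 2)*(a - 2)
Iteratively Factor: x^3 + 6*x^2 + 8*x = (x)*(x^2 + 6*x + 8) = x*(x + 2)*(x + 4)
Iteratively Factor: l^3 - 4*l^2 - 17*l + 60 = (l - 3)*(l^2 - l - 20) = (l - 5)*(l - 3)*(l + 4)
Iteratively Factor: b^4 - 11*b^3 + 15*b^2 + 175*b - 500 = (b - 5)*(b^3 - 6*b^2 - 15*b + 100) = (b - 5)^2*(b^2 - b - 20) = (b - 5)^2*(b + 4)*(b - 5)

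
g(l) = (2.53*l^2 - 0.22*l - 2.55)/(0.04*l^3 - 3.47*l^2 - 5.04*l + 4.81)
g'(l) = (5.06*l - 0.22)/(0.04*l^3 - 3.47*l^2 - 5.04*l + 4.81) + (-0.12*l^2 + 6.94*l + 5.04)*(2.53*l^2 - 0.22*l - 2.55)/(0.04*l^3 - 3.47*l^2 - 5.04*l + 4.81)^2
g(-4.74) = -1.03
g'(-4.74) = -0.14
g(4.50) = -0.56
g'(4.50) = -0.04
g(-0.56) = -0.25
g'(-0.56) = -0.51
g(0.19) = -0.67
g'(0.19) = -0.94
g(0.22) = -0.70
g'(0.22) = -1.05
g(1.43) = -0.25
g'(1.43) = -0.36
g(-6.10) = -0.91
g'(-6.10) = -0.07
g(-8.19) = -0.81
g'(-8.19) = -0.03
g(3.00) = -0.48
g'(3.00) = -0.07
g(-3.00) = -1.69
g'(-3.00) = -1.05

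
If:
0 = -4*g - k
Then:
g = -k/4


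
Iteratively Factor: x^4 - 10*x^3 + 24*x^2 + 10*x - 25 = (x - 5)*(x^3 - 5*x^2 - x + 5) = (x - 5)^2*(x^2 - 1) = (x - 5)^2*(x + 1)*(x - 1)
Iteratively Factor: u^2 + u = (u)*(u + 1)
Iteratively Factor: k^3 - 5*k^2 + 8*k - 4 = (k - 2)*(k^2 - 3*k + 2) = (k - 2)^2*(k - 1)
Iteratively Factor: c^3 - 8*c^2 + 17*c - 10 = (c - 1)*(c^2 - 7*c + 10) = (c - 5)*(c - 1)*(c - 2)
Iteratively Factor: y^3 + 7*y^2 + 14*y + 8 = (y + 4)*(y^2 + 3*y + 2) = (y + 2)*(y + 4)*(y + 1)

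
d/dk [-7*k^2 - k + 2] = -14*k - 1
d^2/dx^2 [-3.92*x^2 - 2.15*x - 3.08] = -7.84000000000000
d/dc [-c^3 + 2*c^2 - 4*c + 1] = -3*c^2 + 4*c - 4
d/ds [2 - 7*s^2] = -14*s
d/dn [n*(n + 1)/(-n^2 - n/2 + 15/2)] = 2*(n^2 + 30*n + 15)/(4*n^4 + 4*n^3 - 59*n^2 - 30*n + 225)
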